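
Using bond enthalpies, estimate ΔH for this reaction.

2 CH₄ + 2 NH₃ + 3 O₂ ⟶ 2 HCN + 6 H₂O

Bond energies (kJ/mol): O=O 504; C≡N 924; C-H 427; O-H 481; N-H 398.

Bonds broken (reactants):
  C-H: 8 × 427 = 3416
  N-H: 6 × 398 = 2388
  O=O: 3 × 504 = 1512
  Σ(broken) = 7316 kJ
Bonds formed (products):
  C≡N: 2 × 924 = 1848
  C-H: 2 × 427 = 854
  O-H: 12 × 481 = 5772
  Σ(formed) = 8474 kJ
ΔH = Σ(broken) − Σ(formed) = 7316 − 8474 = −1158 kJ

ΔH ≈ −1158 kJ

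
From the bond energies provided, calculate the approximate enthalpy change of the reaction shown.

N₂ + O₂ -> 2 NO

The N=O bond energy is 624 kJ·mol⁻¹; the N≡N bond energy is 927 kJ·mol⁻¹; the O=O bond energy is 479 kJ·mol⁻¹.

Bonds broken (reactants):
  N≡N: 1 × 927 = 927
  O=O: 1 × 479 = 479
  Σ(broken) = 1406 kJ
Bonds formed (products):
  N=O: 2 × 624 = 1248
  Σ(formed) = 1248 kJ
ΔH = Σ(broken) − Σ(formed) = 1406 − 1248 = +158 kJ

ΔH ≈ +158 kJ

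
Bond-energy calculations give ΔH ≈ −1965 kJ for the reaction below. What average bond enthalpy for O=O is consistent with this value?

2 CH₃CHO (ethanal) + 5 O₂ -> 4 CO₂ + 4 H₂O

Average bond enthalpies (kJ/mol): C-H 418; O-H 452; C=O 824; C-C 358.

D(O=O) ≈ 507 kJ/mol

Let D be the O=O bond energy.
Σ(broken) = 2×358 + 8×418 + 2×824 + 5×D = 5708 + 5D
Σ(formed) = 8×824 + 8×452 = 10208
ΔH = Σ(broken) − Σ(formed) = (5708 + 5D) − (10208) = −4500 + 5D
Setting this equal to −1965 kJ gives 5D = 2535, so D = 507 kJ/mol.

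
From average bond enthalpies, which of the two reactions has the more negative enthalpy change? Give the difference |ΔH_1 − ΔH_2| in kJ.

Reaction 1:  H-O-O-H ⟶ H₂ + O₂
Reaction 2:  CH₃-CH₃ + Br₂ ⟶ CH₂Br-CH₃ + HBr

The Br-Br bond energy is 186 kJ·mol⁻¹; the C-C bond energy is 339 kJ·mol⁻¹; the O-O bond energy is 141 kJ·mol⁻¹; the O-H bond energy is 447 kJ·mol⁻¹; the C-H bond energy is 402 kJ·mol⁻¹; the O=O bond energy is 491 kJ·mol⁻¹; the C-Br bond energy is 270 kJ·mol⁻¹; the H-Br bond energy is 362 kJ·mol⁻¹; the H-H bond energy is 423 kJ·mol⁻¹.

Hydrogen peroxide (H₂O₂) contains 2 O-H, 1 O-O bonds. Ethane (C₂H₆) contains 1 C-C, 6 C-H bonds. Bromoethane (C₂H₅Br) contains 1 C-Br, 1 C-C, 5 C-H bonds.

Reaction 2, by 165 kJ

Reaction 1:
  Bonds broken (reactants):
    O-H: 2 × 447 = 894
    O-O: 1 × 141 = 141
    Σ(broken) = 1035 kJ
  Bonds formed (products):
    H-H: 1 × 423 = 423
    O=O: 1 × 491 = 491
    Σ(formed) = 914 kJ
  ΔH_1 = 1035 − 914 = +121 kJ
Reaction 2:
  Bonds broken (reactants):
    Br-Br: 1 × 186 = 186
    C-C: 1 × 339 = 339
    C-H: 6 × 402 = 2412
    Σ(broken) = 2937 kJ
  Bonds formed (products):
    C-Br: 1 × 270 = 270
    C-C: 1 × 339 = 339
    C-H: 5 × 402 = 2010
    H-Br: 1 × 362 = 362
    Σ(formed) = 2981 kJ
  ΔH_2 = 2937 − 2981 = −44 kJ
ΔH_1 − ΔH_2 = +165 kJ, so reaction 2 has the more negative ΔH; |ΔH_1 − ΔH_2| = 165 kJ.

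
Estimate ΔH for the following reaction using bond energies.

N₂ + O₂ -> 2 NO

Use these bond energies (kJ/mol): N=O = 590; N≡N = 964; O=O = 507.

Bonds broken (reactants):
  N≡N: 1 × 964 = 964
  O=O: 1 × 507 = 507
  Σ(broken) = 1471 kJ
Bonds formed (products):
  N=O: 2 × 590 = 1180
  Σ(formed) = 1180 kJ
ΔH = Σ(broken) − Σ(formed) = 1471 − 1180 = +291 kJ

ΔH ≈ +291 kJ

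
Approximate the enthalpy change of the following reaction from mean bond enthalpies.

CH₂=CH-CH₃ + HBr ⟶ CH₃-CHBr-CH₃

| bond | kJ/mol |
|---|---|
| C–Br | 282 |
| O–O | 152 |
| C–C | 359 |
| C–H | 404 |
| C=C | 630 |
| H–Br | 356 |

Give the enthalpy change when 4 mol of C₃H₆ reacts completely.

ΔH = −236 kJ

Bonds broken (reactants):
  C–C: 1 × 359 = 359
  C–H: 6 × 404 = 2424
  C=C: 1 × 630 = 630
  H–Br: 1 × 356 = 356
  Σ(broken) = 3769 kJ
Bonds formed (products):
  C–Br: 1 × 282 = 282
  C–C: 2 × 359 = 718
  C–H: 7 × 404 = 2828
  Σ(formed) = 3828 kJ
ΔH = Σ(broken) − Σ(formed) = 3769 − 3828 = −59 kJ
For 4× the reaction as written: 4 × (−59) = −236 kJ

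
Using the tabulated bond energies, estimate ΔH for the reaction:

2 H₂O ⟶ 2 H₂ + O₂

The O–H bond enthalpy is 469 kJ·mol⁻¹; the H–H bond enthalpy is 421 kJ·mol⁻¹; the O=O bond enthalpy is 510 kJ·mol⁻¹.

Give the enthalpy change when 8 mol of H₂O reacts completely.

Bonds broken (reactants):
  O–H: 4 × 469 = 1876
  Σ(broken) = 1876 kJ
Bonds formed (products):
  H–H: 2 × 421 = 842
  O=O: 1 × 510 = 510
  Σ(formed) = 1352 kJ
ΔH = Σ(broken) − Σ(formed) = 1876 − 1352 = +524 kJ
For 4× the reaction as written: 4 × (+524) = +2096 kJ

ΔH = +2096 kJ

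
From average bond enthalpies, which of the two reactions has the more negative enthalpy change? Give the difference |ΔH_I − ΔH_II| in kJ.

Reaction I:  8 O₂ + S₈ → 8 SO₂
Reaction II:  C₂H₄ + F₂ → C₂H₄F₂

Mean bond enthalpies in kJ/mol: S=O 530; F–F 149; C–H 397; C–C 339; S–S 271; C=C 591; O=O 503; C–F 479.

Reaction I, by 1731 kJ

Reaction I:
  Bonds broken (reactants):
    O=O: 8 × 503 = 4024
    S–S: 8 × 271 = 2168
    Σ(broken) = 6192 kJ
  Bonds formed (products):
    S=O: 16 × 530 = 8480
    Σ(formed) = 8480 kJ
  ΔH_I = 6192 − 8480 = −2288 kJ
Reaction II:
  Bonds broken (reactants):
    C–H: 4 × 397 = 1588
    C=C: 1 × 591 = 591
    F–F: 1 × 149 = 149
    Σ(broken) = 2328 kJ
  Bonds formed (products):
    C–C: 1 × 339 = 339
    C–F: 2 × 479 = 958
    C–H: 4 × 397 = 1588
    Σ(formed) = 2885 kJ
  ΔH_II = 2328 − 2885 = −557 kJ
ΔH_I − ΔH_II = −1731 kJ, so reaction I has the more negative ΔH; |ΔH_I − ΔH_II| = 1731 kJ.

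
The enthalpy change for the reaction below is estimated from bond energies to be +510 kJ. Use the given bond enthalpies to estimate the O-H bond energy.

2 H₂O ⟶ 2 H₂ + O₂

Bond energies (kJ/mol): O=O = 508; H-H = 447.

D(O-H) ≈ 478 kJ/mol

Let D be the O-H bond energy.
Σ(broken) = 4×D = 4D
Σ(formed) = 2×447 + 1×508 = 1402
ΔH = Σ(broken) − Σ(formed) = (4D) − (1402) = −1402 + 4D
Setting this equal to +510 kJ gives 4D = 1912, so D = 478 kJ/mol.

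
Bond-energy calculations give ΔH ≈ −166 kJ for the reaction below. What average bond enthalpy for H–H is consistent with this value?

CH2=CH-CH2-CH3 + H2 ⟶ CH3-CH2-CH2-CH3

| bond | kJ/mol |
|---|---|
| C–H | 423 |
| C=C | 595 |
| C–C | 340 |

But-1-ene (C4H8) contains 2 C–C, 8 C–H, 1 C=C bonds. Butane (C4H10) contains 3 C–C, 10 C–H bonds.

Let D be the H–H bond energy.
Σ(broken) = 2×340 + 8×423 + 1×595 + 1×D = 4659 + D
Σ(formed) = 3×340 + 10×423 = 5250
ΔH = Σ(broken) − Σ(formed) = (4659 + D) − (5250) = −591 + D
Setting this equal to −166 kJ gives D = 425 kJ/mol.

D(H–H) ≈ 425 kJ/mol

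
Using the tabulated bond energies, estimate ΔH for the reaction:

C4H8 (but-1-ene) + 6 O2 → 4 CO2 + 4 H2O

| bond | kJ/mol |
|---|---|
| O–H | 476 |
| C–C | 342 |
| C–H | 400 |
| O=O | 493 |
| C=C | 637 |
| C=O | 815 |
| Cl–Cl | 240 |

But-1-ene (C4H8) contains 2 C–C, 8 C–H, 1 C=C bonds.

Bonds broken (reactants):
  C–C: 2 × 342 = 684
  C–H: 8 × 400 = 3200
  C=C: 1 × 637 = 637
  O=O: 6 × 493 = 2958
  Σ(broken) = 7479 kJ
Bonds formed (products):
  C=O: 8 × 815 = 6520
  O–H: 8 × 476 = 3808
  Σ(formed) = 10328 kJ
ΔH = Σ(broken) − Σ(formed) = 7479 − 10328 = −2849 kJ

ΔH ≈ −2849 kJ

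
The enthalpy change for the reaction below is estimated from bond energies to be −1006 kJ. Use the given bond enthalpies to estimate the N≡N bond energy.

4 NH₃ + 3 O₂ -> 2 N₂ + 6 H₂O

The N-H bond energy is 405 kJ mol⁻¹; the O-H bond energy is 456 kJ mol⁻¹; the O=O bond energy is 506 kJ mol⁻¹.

D(N≡N) ≈ 956 kJ/mol

Let D be the N≡N bond energy.
Σ(broken) = 12×405 + 3×506 = 6378
Σ(formed) = 2×D + 12×456 = 5472 + 2D
ΔH = Σ(broken) − Σ(formed) = (6378) − (5472 + 2D) = +906 − 2D
Setting this equal to −1006 kJ gives 2D = 1912, so D = 956 kJ/mol.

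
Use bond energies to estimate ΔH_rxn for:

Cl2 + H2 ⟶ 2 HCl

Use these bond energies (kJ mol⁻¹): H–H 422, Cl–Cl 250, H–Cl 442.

Bonds broken (reactants):
  Cl–Cl: 1 × 250 = 250
  H–H: 1 × 422 = 422
  Σ(broken) = 672 kJ
Bonds formed (products):
  H–Cl: 2 × 442 = 884
  Σ(formed) = 884 kJ
ΔH = Σ(broken) − Σ(formed) = 672 − 884 = −212 kJ

ΔH ≈ −212 kJ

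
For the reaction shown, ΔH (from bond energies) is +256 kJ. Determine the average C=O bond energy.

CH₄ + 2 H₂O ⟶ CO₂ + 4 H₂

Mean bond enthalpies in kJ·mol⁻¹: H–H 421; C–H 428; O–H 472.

Let D be the C=O bond energy.
Σ(broken) = 4×428 + 4×472 = 3600
Σ(formed) = 2×D + 4×421 = 1684 + 2D
ΔH = Σ(broken) − Σ(formed) = (3600) − (1684 + 2D) = +1916 − 2D
Setting this equal to +256 kJ gives 2D = 1660, so D = 830 kJ/mol.

D(C=O) ≈ 830 kJ/mol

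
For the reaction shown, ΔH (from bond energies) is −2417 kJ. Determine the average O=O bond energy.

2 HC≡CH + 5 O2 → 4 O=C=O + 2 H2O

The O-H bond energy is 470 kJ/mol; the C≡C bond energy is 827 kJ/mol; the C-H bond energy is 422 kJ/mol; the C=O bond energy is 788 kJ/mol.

D(O=O) ≈ 485 kJ/mol

Let D be the O=O bond energy.
Σ(broken) = 2×827 + 4×422 + 5×D = 3342 + 5D
Σ(formed) = 8×788 + 4×470 = 8184
ΔH = Σ(broken) − Σ(formed) = (3342 + 5D) − (8184) = −4842 + 5D
Setting this equal to −2417 kJ gives 5D = 2425, so D = 485 kJ/mol.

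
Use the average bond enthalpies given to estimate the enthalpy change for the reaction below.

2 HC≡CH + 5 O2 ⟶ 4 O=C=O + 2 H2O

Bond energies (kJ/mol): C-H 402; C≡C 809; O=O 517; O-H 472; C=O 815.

ΔH ≈ −2597 kJ

Bonds broken (reactants):
  C≡C: 2 × 809 = 1618
  C-H: 4 × 402 = 1608
  O=O: 5 × 517 = 2585
  Σ(broken) = 5811 kJ
Bonds formed (products):
  C=O: 8 × 815 = 6520
  O-H: 4 × 472 = 1888
  Σ(formed) = 8408 kJ
ΔH = Σ(broken) − Σ(formed) = 5811 − 8408 = −2597 kJ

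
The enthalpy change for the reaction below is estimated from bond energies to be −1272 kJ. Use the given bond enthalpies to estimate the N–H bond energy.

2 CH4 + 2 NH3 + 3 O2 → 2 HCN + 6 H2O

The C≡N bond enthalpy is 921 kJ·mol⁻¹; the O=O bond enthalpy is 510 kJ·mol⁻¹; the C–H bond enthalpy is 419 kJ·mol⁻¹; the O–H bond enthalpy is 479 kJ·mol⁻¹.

D(N–H) ≈ 379 kJ/mol

Let D be the N–H bond energy.
Σ(broken) = 8×419 + 6×D + 3×510 = 4882 + 6D
Σ(formed) = 2×921 + 2×419 + 12×479 = 8428
ΔH = Σ(broken) − Σ(formed) = (4882 + 6D) − (8428) = −3546 + 6D
Setting this equal to −1272 kJ gives 6D = 2274, so D = 379 kJ/mol.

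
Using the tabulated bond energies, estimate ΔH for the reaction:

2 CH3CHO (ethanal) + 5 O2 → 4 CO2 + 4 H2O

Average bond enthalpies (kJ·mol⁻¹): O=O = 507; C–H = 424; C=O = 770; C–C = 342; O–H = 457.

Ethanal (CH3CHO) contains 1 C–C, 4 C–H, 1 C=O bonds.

Bonds broken (reactants):
  C–C: 2 × 342 = 684
  C–H: 8 × 424 = 3392
  C=O: 2 × 770 = 1540
  O=O: 5 × 507 = 2535
  Σ(broken) = 8151 kJ
Bonds formed (products):
  C=O: 8 × 770 = 6160
  O–H: 8 × 457 = 3656
  Σ(formed) = 9816 kJ
ΔH = Σ(broken) − Σ(formed) = 8151 − 9816 = −1665 kJ

ΔH ≈ −1665 kJ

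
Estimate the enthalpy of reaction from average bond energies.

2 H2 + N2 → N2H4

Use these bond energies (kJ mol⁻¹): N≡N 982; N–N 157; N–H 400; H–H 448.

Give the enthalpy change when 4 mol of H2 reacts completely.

Bonds broken (reactants):
  H–H: 2 × 448 = 896
  N≡N: 1 × 982 = 982
  Σ(broken) = 1878 kJ
Bonds formed (products):
  N–H: 4 × 400 = 1600
  N–N: 1 × 157 = 157
  Σ(formed) = 1757 kJ
ΔH = Σ(broken) − Σ(formed) = 1878 − 1757 = +121 kJ
For 2× the reaction as written: 2 × (+121) = +242 kJ

ΔH = +242 kJ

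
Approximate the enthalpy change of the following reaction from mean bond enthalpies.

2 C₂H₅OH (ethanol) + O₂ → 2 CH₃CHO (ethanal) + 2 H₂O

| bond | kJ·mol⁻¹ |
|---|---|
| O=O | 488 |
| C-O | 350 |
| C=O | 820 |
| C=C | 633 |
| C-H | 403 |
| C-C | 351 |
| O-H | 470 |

ΔH ≈ −586 kJ

Bonds broken (reactants):
  C-C: 2 × 351 = 702
  C-H: 10 × 403 = 4030
  C-O: 2 × 350 = 700
  O-H: 2 × 470 = 940
  O=O: 1 × 488 = 488
  Σ(broken) = 6860 kJ
Bonds formed (products):
  C-C: 2 × 351 = 702
  C-H: 8 × 403 = 3224
  C=O: 2 × 820 = 1640
  O-H: 4 × 470 = 1880
  Σ(formed) = 7446 kJ
ΔH = Σ(broken) − Σ(formed) = 6860 − 7446 = −586 kJ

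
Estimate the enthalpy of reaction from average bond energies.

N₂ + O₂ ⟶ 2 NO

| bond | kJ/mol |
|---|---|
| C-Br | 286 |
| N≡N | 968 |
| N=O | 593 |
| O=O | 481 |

Bonds broken (reactants):
  N≡N: 1 × 968 = 968
  O=O: 1 × 481 = 481
  Σ(broken) = 1449 kJ
Bonds formed (products):
  N=O: 2 × 593 = 1186
  Σ(formed) = 1186 kJ
ΔH = Σ(broken) − Σ(formed) = 1449 − 1186 = +263 kJ

ΔH ≈ +263 kJ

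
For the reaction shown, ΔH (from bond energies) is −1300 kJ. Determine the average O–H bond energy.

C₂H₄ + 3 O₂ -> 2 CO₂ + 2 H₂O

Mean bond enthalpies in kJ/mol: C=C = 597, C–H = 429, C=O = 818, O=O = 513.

D(O–H) ≈ 470 kJ/mol

Let D be the O–H bond energy.
Σ(broken) = 4×429 + 1×597 + 3×513 = 3852
Σ(formed) = 4×818 + 4×D = 3272 + 4D
ΔH = Σ(broken) − Σ(formed) = (3852) − (3272 + 4D) = +580 − 4D
Setting this equal to −1300 kJ gives 4D = 1880, so D = 470 kJ/mol.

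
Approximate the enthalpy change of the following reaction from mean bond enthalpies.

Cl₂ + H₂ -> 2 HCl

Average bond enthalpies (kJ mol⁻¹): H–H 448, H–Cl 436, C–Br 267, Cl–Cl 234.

Bonds broken (reactants):
  Cl–Cl: 1 × 234 = 234
  H–H: 1 × 448 = 448
  Σ(broken) = 682 kJ
Bonds formed (products):
  H–Cl: 2 × 436 = 872
  Σ(formed) = 872 kJ
ΔH = Σ(broken) − Σ(formed) = 682 − 872 = −190 kJ

ΔH ≈ −190 kJ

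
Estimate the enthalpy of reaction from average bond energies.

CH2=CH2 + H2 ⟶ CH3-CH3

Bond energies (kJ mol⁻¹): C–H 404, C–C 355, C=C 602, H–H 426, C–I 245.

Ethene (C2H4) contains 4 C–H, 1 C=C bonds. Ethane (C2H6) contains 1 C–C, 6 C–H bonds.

ΔH ≈ −135 kJ

Bonds broken (reactants):
  C–H: 4 × 404 = 1616
  C=C: 1 × 602 = 602
  H–H: 1 × 426 = 426
  Σ(broken) = 2644 kJ
Bonds formed (products):
  C–C: 1 × 355 = 355
  C–H: 6 × 404 = 2424
  Σ(formed) = 2779 kJ
ΔH = Σ(broken) − Σ(formed) = 2644 − 2779 = −135 kJ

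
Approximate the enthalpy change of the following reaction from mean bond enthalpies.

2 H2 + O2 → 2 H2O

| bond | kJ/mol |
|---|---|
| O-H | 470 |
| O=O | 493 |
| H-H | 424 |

Bonds broken (reactants):
  H-H: 2 × 424 = 848
  O=O: 1 × 493 = 493
  Σ(broken) = 1341 kJ
Bonds formed (products):
  O-H: 4 × 470 = 1880
  Σ(formed) = 1880 kJ
ΔH = Σ(broken) − Σ(formed) = 1341 − 1880 = −539 kJ

ΔH ≈ −539 kJ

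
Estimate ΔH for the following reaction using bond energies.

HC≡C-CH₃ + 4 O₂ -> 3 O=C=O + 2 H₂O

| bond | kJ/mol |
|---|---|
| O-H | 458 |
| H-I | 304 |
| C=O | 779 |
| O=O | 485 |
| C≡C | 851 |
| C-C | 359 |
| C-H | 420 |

Bonds broken (reactants):
  C≡C: 1 × 851 = 851
  C-C: 1 × 359 = 359
  C-H: 4 × 420 = 1680
  O=O: 4 × 485 = 1940
  Σ(broken) = 4830 kJ
Bonds formed (products):
  C=O: 6 × 779 = 4674
  O-H: 4 × 458 = 1832
  Σ(formed) = 6506 kJ
ΔH = Σ(broken) − Σ(formed) = 4830 − 6506 = −1676 kJ

ΔH ≈ −1676 kJ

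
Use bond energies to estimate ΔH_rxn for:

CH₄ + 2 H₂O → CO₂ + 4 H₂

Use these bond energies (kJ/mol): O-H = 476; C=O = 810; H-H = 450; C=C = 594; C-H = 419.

ΔH ≈ +160 kJ

Bonds broken (reactants):
  C-H: 4 × 419 = 1676
  O-H: 4 × 476 = 1904
  Σ(broken) = 3580 kJ
Bonds formed (products):
  C=O: 2 × 810 = 1620
  H-H: 4 × 450 = 1800
  Σ(formed) = 3420 kJ
ΔH = Σ(broken) − Σ(formed) = 3580 − 3420 = +160 kJ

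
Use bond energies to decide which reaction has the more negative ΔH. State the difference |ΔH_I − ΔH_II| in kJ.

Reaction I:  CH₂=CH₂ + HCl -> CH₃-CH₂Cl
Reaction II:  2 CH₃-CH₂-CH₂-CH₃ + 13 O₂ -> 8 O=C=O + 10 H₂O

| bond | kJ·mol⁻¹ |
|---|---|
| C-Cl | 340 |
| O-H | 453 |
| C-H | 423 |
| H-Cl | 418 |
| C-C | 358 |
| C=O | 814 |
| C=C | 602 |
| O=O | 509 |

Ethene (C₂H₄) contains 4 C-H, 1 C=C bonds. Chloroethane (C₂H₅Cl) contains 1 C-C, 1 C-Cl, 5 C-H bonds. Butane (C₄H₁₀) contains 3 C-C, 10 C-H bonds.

Reaction I:
  Bonds broken (reactants):
    C-H: 4 × 423 = 1692
    C=C: 1 × 602 = 602
    H-Cl: 1 × 418 = 418
    Σ(broken) = 2712 kJ
  Bonds formed (products):
    C-C: 1 × 358 = 358
    C-Cl: 1 × 340 = 340
    C-H: 5 × 423 = 2115
    Σ(formed) = 2813 kJ
  ΔH_I = 2712 − 2813 = −101 kJ
Reaction II:
  Bonds broken (reactants):
    C-C: 6 × 358 = 2148
    C-H: 20 × 423 = 8460
    O=O: 13 × 509 = 6617
    Σ(broken) = 17225 kJ
  Bonds formed (products):
    C=O: 16 × 814 = 13024
    O-H: 20 × 453 = 9060
    Σ(formed) = 22084 kJ
  ΔH_II = 17225 − 22084 = −4859 kJ
ΔH_I − ΔH_II = +4758 kJ, so reaction II has the more negative ΔH; |ΔH_I − ΔH_II| = 4758 kJ.

Reaction II, by 4758 kJ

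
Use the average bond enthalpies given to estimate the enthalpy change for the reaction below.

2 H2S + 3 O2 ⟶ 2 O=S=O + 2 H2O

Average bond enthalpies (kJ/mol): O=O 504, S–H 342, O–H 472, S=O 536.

ΔH ≈ −1152 kJ

Bonds broken (reactants):
  O=O: 3 × 504 = 1512
  S–H: 4 × 342 = 1368
  Σ(broken) = 2880 kJ
Bonds formed (products):
  O–H: 4 × 472 = 1888
  S=O: 4 × 536 = 2144
  Σ(formed) = 4032 kJ
ΔH = Σ(broken) − Σ(formed) = 2880 − 4032 = −1152 kJ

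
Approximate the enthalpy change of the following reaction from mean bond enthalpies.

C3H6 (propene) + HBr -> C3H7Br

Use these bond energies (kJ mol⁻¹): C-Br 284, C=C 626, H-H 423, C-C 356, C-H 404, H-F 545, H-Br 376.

ΔH ≈ −42 kJ

Bonds broken (reactants):
  C-C: 1 × 356 = 356
  C-H: 6 × 404 = 2424
  C=C: 1 × 626 = 626
  H-Br: 1 × 376 = 376
  Σ(broken) = 3782 kJ
Bonds formed (products):
  C-Br: 1 × 284 = 284
  C-C: 2 × 356 = 712
  C-H: 7 × 404 = 2828
  Σ(formed) = 3824 kJ
ΔH = Σ(broken) − Σ(formed) = 3782 − 3824 = −42 kJ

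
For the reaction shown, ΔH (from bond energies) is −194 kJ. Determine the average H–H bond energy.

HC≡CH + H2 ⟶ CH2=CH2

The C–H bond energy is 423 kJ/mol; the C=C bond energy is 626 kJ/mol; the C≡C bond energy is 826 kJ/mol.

D(H–H) ≈ 452 kJ/mol

Let D be the H–H bond energy.
Σ(broken) = 1×826 + 2×423 + 1×D = 1672 + D
Σ(formed) = 4×423 + 1×626 = 2318
ΔH = Σ(broken) − Σ(formed) = (1672 + D) − (2318) = −646 + D
Setting this equal to −194 kJ gives D = 452 kJ/mol.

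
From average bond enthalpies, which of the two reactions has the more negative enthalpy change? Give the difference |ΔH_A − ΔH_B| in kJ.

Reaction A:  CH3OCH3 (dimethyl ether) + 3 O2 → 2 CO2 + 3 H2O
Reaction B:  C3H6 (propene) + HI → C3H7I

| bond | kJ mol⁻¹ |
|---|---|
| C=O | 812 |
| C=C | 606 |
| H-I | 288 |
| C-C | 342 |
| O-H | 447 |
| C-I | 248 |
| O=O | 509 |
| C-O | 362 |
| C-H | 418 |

Reaction A:
  Bonds broken (reactants):
    C-H: 6 × 418 = 2508
    C-O: 2 × 362 = 724
    O=O: 3 × 509 = 1527
    Σ(broken) = 4759 kJ
  Bonds formed (products):
    C=O: 4 × 812 = 3248
    O-H: 6 × 447 = 2682
    Σ(formed) = 5930 kJ
  ΔH_A = 4759 − 5930 = −1171 kJ
Reaction B:
  Bonds broken (reactants):
    C-C: 1 × 342 = 342
    C-H: 6 × 418 = 2508
    C=C: 1 × 606 = 606
    H-I: 1 × 288 = 288
    Σ(broken) = 3744 kJ
  Bonds formed (products):
    C-C: 2 × 342 = 684
    C-H: 7 × 418 = 2926
    C-I: 1 × 248 = 248
    Σ(formed) = 3858 kJ
  ΔH_B = 3744 − 3858 = −114 kJ
ΔH_A − ΔH_B = −1057 kJ, so reaction A has the more negative ΔH; |ΔH_A − ΔH_B| = 1057 kJ.

Reaction A, by 1057 kJ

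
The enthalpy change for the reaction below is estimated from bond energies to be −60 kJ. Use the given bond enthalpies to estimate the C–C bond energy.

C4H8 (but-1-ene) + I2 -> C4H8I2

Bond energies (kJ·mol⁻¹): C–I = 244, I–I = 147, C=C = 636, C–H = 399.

D(C–C) ≈ 355 kJ/mol

Let D be the C–C bond energy.
Σ(broken) = 2×D + 8×399 + 1×636 + 1×147 = 3975 + 2D
Σ(formed) = 3×D + 8×399 + 2×244 = 3680 + 3D
ΔH = Σ(broken) − Σ(formed) = (3975 + 2D) − (3680 + 3D) = +295 − D
Setting this equal to −60 kJ gives D = 355 kJ/mol.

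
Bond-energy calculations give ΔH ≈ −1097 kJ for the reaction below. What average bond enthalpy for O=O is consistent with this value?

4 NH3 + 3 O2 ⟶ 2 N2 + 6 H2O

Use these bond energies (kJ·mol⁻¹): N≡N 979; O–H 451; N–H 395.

D(O=O) ≈ 511 kJ/mol

Let D be the O=O bond energy.
Σ(broken) = 12×395 + 3×D = 4740 + 3D
Σ(formed) = 2×979 + 12×451 = 7370
ΔH = Σ(broken) − Σ(formed) = (4740 + 3D) − (7370) = −2630 + 3D
Setting this equal to −1097 kJ gives 3D = 1533, so D = 511 kJ/mol.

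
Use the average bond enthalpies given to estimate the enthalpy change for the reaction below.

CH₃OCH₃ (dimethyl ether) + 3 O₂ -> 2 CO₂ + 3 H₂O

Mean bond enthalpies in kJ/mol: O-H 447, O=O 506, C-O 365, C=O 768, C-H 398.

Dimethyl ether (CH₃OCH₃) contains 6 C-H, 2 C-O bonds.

Bonds broken (reactants):
  C-H: 6 × 398 = 2388
  C-O: 2 × 365 = 730
  O=O: 3 × 506 = 1518
  Σ(broken) = 4636 kJ
Bonds formed (products):
  C=O: 4 × 768 = 3072
  O-H: 6 × 447 = 2682
  Σ(formed) = 5754 kJ
ΔH = Σ(broken) − Σ(formed) = 4636 − 5754 = −1118 kJ

ΔH ≈ −1118 kJ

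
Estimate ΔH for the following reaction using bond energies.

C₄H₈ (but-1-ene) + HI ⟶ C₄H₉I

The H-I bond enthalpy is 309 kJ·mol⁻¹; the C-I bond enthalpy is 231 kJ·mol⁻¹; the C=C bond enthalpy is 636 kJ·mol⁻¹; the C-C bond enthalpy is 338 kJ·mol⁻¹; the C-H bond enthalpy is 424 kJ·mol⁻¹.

Bonds broken (reactants):
  C-C: 2 × 338 = 676
  C-H: 8 × 424 = 3392
  C=C: 1 × 636 = 636
  H-I: 1 × 309 = 309
  Σ(broken) = 5013 kJ
Bonds formed (products):
  C-C: 3 × 338 = 1014
  C-H: 9 × 424 = 3816
  C-I: 1 × 231 = 231
  Σ(formed) = 5061 kJ
ΔH = Σ(broken) − Σ(formed) = 5013 − 5061 = −48 kJ

ΔH ≈ −48 kJ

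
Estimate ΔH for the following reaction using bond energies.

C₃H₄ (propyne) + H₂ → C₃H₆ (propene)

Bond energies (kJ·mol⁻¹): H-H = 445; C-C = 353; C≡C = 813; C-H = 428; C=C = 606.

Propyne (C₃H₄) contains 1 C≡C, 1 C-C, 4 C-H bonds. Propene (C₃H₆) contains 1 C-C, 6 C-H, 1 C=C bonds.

Bonds broken (reactants):
  C≡C: 1 × 813 = 813
  C-C: 1 × 353 = 353
  C-H: 4 × 428 = 1712
  H-H: 1 × 445 = 445
  Σ(broken) = 3323 kJ
Bonds formed (products):
  C-C: 1 × 353 = 353
  C-H: 6 × 428 = 2568
  C=C: 1 × 606 = 606
  Σ(formed) = 3527 kJ
ΔH = Σ(broken) − Σ(formed) = 3323 − 3527 = −204 kJ

ΔH ≈ −204 kJ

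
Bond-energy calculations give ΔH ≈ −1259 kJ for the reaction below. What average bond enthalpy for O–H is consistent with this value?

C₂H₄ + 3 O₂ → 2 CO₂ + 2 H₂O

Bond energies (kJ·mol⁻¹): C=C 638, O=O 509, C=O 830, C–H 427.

D(O–H) ≈ 453 kJ/mol

Let D be the O–H bond energy.
Σ(broken) = 4×427 + 1×638 + 3×509 = 3873
Σ(formed) = 4×830 + 4×D = 3320 + 4D
ΔH = Σ(broken) − Σ(formed) = (3873) − (3320 + 4D) = +553 − 4D
Setting this equal to −1259 kJ gives 4D = 1812, so D = 453 kJ/mol.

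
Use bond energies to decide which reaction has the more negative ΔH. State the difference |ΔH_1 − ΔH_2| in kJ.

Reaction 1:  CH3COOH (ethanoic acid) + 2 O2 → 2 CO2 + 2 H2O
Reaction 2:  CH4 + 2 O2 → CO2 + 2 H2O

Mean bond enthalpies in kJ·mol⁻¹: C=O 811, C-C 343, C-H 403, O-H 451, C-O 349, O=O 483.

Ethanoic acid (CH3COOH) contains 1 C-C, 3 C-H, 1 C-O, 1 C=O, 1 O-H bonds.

Reaction 1, by 71 kJ

Reaction 1:
  Bonds broken (reactants):
    C-C: 1 × 343 = 343
    C-H: 3 × 403 = 1209
    C-O: 1 × 349 = 349
    C=O: 1 × 811 = 811
    O-H: 1 × 451 = 451
    O=O: 2 × 483 = 966
    Σ(broken) = 4129 kJ
  Bonds formed (products):
    C=O: 4 × 811 = 3244
    O-H: 4 × 451 = 1804
    Σ(formed) = 5048 kJ
  ΔH_1 = 4129 − 5048 = −919 kJ
Reaction 2:
  Bonds broken (reactants):
    C-H: 4 × 403 = 1612
    O=O: 2 × 483 = 966
    Σ(broken) = 2578 kJ
  Bonds formed (products):
    C=O: 2 × 811 = 1622
    O-H: 4 × 451 = 1804
    Σ(formed) = 3426 kJ
  ΔH_2 = 2578 − 3426 = −848 kJ
ΔH_1 − ΔH_2 = −71 kJ, so reaction 1 has the more negative ΔH; |ΔH_1 − ΔH_2| = 71 kJ.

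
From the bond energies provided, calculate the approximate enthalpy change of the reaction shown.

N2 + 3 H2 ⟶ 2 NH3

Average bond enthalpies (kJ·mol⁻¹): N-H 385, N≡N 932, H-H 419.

Bonds broken (reactants):
  H-H: 3 × 419 = 1257
  N≡N: 1 × 932 = 932
  Σ(broken) = 2189 kJ
Bonds formed (products):
  N-H: 6 × 385 = 2310
  Σ(formed) = 2310 kJ
ΔH = Σ(broken) − Σ(formed) = 2189 − 2310 = −121 kJ

ΔH ≈ −121 kJ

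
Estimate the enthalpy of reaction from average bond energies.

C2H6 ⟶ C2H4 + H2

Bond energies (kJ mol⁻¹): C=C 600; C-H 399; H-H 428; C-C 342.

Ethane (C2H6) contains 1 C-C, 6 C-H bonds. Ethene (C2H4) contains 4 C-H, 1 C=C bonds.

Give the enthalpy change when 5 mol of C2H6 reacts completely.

ΔH = +560 kJ

Bonds broken (reactants):
  C-C: 1 × 342 = 342
  C-H: 6 × 399 = 2394
  Σ(broken) = 2736 kJ
Bonds formed (products):
  C-H: 4 × 399 = 1596
  C=C: 1 × 600 = 600
  H-H: 1 × 428 = 428
  Σ(formed) = 2624 kJ
ΔH = Σ(broken) − Σ(formed) = 2736 − 2624 = +112 kJ
For 5× the reaction as written: 5 × (+112) = +560 kJ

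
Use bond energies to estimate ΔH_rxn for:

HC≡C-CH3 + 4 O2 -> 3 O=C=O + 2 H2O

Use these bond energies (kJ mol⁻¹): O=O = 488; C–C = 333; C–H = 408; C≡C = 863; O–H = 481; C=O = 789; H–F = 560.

ΔH ≈ −1878 kJ

Bonds broken (reactants):
  C≡C: 1 × 863 = 863
  C–C: 1 × 333 = 333
  C–H: 4 × 408 = 1632
  O=O: 4 × 488 = 1952
  Σ(broken) = 4780 kJ
Bonds formed (products):
  C=O: 6 × 789 = 4734
  O–H: 4 × 481 = 1924
  Σ(formed) = 6658 kJ
ΔH = Σ(broken) − Σ(formed) = 4780 − 6658 = −1878 kJ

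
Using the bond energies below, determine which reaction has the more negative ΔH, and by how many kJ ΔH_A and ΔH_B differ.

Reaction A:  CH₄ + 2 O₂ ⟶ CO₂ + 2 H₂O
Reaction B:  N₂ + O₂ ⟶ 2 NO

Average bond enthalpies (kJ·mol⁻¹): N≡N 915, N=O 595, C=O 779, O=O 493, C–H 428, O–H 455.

Reaction A:
  Bonds broken (reactants):
    C–H: 4 × 428 = 1712
    O=O: 2 × 493 = 986
    Σ(broken) = 2698 kJ
  Bonds formed (products):
    C=O: 2 × 779 = 1558
    O–H: 4 × 455 = 1820
    Σ(formed) = 3378 kJ
  ΔH_A = 2698 − 3378 = −680 kJ
Reaction B:
  Bonds broken (reactants):
    N≡N: 1 × 915 = 915
    O=O: 1 × 493 = 493
    Σ(broken) = 1408 kJ
  Bonds formed (products):
    N=O: 2 × 595 = 1190
    Σ(formed) = 1190 kJ
  ΔH_B = 1408 − 1190 = +218 kJ
ΔH_A − ΔH_B = −898 kJ, so reaction A has the more negative ΔH; |ΔH_A − ΔH_B| = 898 kJ.

Reaction A, by 898 kJ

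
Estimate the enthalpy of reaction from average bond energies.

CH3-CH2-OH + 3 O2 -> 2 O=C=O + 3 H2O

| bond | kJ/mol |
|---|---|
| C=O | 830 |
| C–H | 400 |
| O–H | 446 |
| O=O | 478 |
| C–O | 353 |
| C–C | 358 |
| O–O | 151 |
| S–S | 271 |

ΔH ≈ −1405 kJ

Bonds broken (reactants):
  C–C: 1 × 358 = 358
  C–H: 5 × 400 = 2000
  C–O: 1 × 353 = 353
  O–H: 1 × 446 = 446
  O=O: 3 × 478 = 1434
  Σ(broken) = 4591 kJ
Bonds formed (products):
  C=O: 4 × 830 = 3320
  O–H: 6 × 446 = 2676
  Σ(formed) = 5996 kJ
ΔH = Σ(broken) − Σ(formed) = 4591 − 5996 = −1405 kJ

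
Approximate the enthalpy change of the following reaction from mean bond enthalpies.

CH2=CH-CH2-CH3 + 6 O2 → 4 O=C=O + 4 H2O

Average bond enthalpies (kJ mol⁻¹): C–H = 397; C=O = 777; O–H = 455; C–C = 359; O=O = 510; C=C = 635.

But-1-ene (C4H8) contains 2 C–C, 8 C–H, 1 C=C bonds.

ΔH ≈ −2267 kJ

Bonds broken (reactants):
  C–C: 2 × 359 = 718
  C–H: 8 × 397 = 3176
  C=C: 1 × 635 = 635
  O=O: 6 × 510 = 3060
  Σ(broken) = 7589 kJ
Bonds formed (products):
  C=O: 8 × 777 = 6216
  O–H: 8 × 455 = 3640
  Σ(formed) = 9856 kJ
ΔH = Σ(broken) − Σ(formed) = 7589 − 9856 = −2267 kJ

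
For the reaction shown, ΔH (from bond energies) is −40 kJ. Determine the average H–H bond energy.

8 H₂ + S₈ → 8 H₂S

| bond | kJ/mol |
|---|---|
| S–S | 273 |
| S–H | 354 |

Let D be the H–H bond energy.
Σ(broken) = 8×D + 8×273 = 2184 + 8D
Σ(formed) = 16×354 = 5664
ΔH = Σ(broken) − Σ(formed) = (2184 + 8D) − (5664) = −3480 + 8D
Setting this equal to −40 kJ gives 8D = 3440, so D = 430 kJ/mol.

D(H–H) ≈ 430 kJ/mol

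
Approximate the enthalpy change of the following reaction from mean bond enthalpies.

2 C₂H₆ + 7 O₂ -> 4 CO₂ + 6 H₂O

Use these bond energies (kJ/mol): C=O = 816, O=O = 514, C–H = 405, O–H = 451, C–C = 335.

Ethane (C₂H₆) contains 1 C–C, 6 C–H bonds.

ΔH ≈ −2812 kJ

Bonds broken (reactants):
  C–C: 2 × 335 = 670
  C–H: 12 × 405 = 4860
  O=O: 7 × 514 = 3598
  Σ(broken) = 9128 kJ
Bonds formed (products):
  C=O: 8 × 816 = 6528
  O–H: 12 × 451 = 5412
  Σ(formed) = 11940 kJ
ΔH = Σ(broken) − Σ(formed) = 9128 − 11940 = −2812 kJ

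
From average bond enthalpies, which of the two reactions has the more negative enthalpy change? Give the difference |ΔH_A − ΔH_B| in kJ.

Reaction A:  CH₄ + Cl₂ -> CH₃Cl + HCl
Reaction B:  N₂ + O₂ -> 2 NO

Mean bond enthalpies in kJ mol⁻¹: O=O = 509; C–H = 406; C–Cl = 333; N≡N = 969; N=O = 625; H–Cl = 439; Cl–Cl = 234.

Reaction A, by 360 kJ

Reaction A:
  Bonds broken (reactants):
    C–H: 4 × 406 = 1624
    Cl–Cl: 1 × 234 = 234
    Σ(broken) = 1858 kJ
  Bonds formed (products):
    C–Cl: 1 × 333 = 333
    C–H: 3 × 406 = 1218
    H–Cl: 1 × 439 = 439
    Σ(formed) = 1990 kJ
  ΔH_A = 1858 − 1990 = −132 kJ
Reaction B:
  Bonds broken (reactants):
    N≡N: 1 × 969 = 969
    O=O: 1 × 509 = 509
    Σ(broken) = 1478 kJ
  Bonds formed (products):
    N=O: 2 × 625 = 1250
    Σ(formed) = 1250 kJ
  ΔH_B = 1478 − 1250 = +228 kJ
ΔH_A − ΔH_B = −360 kJ, so reaction A has the more negative ΔH; |ΔH_A − ΔH_B| = 360 kJ.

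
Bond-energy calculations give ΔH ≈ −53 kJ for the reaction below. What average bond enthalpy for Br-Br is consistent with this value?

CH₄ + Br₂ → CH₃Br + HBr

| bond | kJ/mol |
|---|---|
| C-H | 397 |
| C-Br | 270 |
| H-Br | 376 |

D(Br-Br) ≈ 196 kJ/mol

Let D be the Br-Br bond energy.
Σ(broken) = 1×D + 4×397 = 1588 + D
Σ(formed) = 1×270 + 3×397 + 1×376 = 1837
ΔH = Σ(broken) − Σ(formed) = (1588 + D) − (1837) = −249 + D
Setting this equal to −53 kJ gives D = 196 kJ/mol.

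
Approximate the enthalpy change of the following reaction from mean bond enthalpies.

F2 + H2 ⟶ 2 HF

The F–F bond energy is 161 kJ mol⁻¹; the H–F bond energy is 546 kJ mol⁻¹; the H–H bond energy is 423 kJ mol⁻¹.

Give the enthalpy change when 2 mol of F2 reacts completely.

ΔH = −1016 kJ

Bonds broken (reactants):
  F–F: 1 × 161 = 161
  H–H: 1 × 423 = 423
  Σ(broken) = 584 kJ
Bonds formed (products):
  H–F: 2 × 546 = 1092
  Σ(formed) = 1092 kJ
ΔH = Σ(broken) − Σ(formed) = 584 − 1092 = −508 kJ
For 2× the reaction as written: 2 × (−508) = −1016 kJ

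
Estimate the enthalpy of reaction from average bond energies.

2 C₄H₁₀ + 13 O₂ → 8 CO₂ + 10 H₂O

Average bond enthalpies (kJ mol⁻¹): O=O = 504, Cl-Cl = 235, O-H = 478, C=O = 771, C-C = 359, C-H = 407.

Bonds broken (reactants):
  C-C: 6 × 359 = 2154
  C-H: 20 × 407 = 8140
  O=O: 13 × 504 = 6552
  Σ(broken) = 16846 kJ
Bonds formed (products):
  C=O: 16 × 771 = 12336
  O-H: 20 × 478 = 9560
  Σ(formed) = 21896 kJ
ΔH = Σ(broken) − Σ(formed) = 16846 − 21896 = −5050 kJ

ΔH ≈ −5050 kJ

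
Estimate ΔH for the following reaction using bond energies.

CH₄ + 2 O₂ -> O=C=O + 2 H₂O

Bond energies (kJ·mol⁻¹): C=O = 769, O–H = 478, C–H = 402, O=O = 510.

Bonds broken (reactants):
  C–H: 4 × 402 = 1608
  O=O: 2 × 510 = 1020
  Σ(broken) = 2628 kJ
Bonds formed (products):
  C=O: 2 × 769 = 1538
  O–H: 4 × 478 = 1912
  Σ(formed) = 3450 kJ
ΔH = Σ(broken) − Σ(formed) = 2628 − 3450 = −822 kJ

ΔH ≈ −822 kJ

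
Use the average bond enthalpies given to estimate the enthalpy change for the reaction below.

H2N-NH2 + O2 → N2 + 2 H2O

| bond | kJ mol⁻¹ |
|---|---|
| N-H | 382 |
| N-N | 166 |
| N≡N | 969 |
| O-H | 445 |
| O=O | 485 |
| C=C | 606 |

ΔH ≈ −570 kJ

Bonds broken (reactants):
  N-H: 4 × 382 = 1528
  N-N: 1 × 166 = 166
  O=O: 1 × 485 = 485
  Σ(broken) = 2179 kJ
Bonds formed (products):
  N≡N: 1 × 969 = 969
  O-H: 4 × 445 = 1780
  Σ(formed) = 2749 kJ
ΔH = Σ(broken) − Σ(formed) = 2179 − 2749 = −570 kJ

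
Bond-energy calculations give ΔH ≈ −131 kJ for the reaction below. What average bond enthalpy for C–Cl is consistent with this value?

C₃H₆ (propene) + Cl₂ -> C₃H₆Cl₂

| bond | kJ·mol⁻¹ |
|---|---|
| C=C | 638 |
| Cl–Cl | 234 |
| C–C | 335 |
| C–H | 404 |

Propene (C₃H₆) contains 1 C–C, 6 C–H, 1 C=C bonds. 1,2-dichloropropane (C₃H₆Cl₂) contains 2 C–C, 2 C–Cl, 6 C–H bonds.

D(C–Cl) ≈ 334 kJ/mol

Let D be the C–Cl bond energy.
Σ(broken) = 1×335 + 6×404 + 1×638 + 1×234 = 3631
Σ(formed) = 2×335 + 2×D + 6×404 = 3094 + 2D
ΔH = Σ(broken) − Σ(formed) = (3631) − (3094 + 2D) = +537 − 2D
Setting this equal to −131 kJ gives 2D = 668, so D = 334 kJ/mol.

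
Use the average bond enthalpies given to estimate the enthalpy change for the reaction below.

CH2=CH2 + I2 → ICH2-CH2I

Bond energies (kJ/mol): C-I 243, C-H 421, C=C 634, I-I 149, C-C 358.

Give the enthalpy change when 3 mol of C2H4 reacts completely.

ΔH = −183 kJ

Bonds broken (reactants):
  C-H: 4 × 421 = 1684
  C=C: 1 × 634 = 634
  I-I: 1 × 149 = 149
  Σ(broken) = 2467 kJ
Bonds formed (products):
  C-C: 1 × 358 = 358
  C-H: 4 × 421 = 1684
  C-I: 2 × 243 = 486
  Σ(formed) = 2528 kJ
ΔH = Σ(broken) − Σ(formed) = 2467 − 2528 = −61 kJ
For 3× the reaction as written: 3 × (−61) = −183 kJ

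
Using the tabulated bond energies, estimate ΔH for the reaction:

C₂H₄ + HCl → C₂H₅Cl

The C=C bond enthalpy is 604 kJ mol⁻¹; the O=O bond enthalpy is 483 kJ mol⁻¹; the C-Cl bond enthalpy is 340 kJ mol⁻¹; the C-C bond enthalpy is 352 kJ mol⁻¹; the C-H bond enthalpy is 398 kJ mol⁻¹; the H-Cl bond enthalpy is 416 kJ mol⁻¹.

Bonds broken (reactants):
  C-H: 4 × 398 = 1592
  C=C: 1 × 604 = 604
  H-Cl: 1 × 416 = 416
  Σ(broken) = 2612 kJ
Bonds formed (products):
  C-C: 1 × 352 = 352
  C-Cl: 1 × 340 = 340
  C-H: 5 × 398 = 1990
  Σ(formed) = 2682 kJ
ΔH = Σ(broken) − Σ(formed) = 2612 − 2682 = −70 kJ

ΔH ≈ −70 kJ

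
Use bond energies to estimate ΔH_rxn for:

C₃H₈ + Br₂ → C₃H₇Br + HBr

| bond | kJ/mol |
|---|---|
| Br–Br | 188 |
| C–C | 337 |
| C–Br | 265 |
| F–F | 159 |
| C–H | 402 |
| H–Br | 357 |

Bonds broken (reactants):
  Br–Br: 1 × 188 = 188
  C–C: 2 × 337 = 674
  C–H: 8 × 402 = 3216
  Σ(broken) = 4078 kJ
Bonds formed (products):
  C–Br: 1 × 265 = 265
  C–C: 2 × 337 = 674
  C–H: 7 × 402 = 2814
  H–Br: 1 × 357 = 357
  Σ(formed) = 4110 kJ
ΔH = Σ(broken) − Σ(formed) = 4078 − 4110 = −32 kJ

ΔH ≈ −32 kJ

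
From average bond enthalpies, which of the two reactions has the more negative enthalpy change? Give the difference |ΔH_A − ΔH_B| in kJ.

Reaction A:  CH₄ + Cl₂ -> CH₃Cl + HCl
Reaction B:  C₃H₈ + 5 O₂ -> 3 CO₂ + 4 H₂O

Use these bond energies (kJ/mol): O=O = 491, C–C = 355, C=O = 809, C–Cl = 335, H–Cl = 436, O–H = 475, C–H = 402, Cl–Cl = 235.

Reaction B, by 2139 kJ

Reaction A:
  Bonds broken (reactants):
    C–H: 4 × 402 = 1608
    Cl–Cl: 1 × 235 = 235
    Σ(broken) = 1843 kJ
  Bonds formed (products):
    C–Cl: 1 × 335 = 335
    C–H: 3 × 402 = 1206
    H–Cl: 1 × 436 = 436
    Σ(formed) = 1977 kJ
  ΔH_A = 1843 − 1977 = −134 kJ
Reaction B:
  Bonds broken (reactants):
    C–C: 2 × 355 = 710
    C–H: 8 × 402 = 3216
    O=O: 5 × 491 = 2455
    Σ(broken) = 6381 kJ
  Bonds formed (products):
    C=O: 6 × 809 = 4854
    O–H: 8 × 475 = 3800
    Σ(formed) = 8654 kJ
  ΔH_B = 6381 − 8654 = −2273 kJ
ΔH_A − ΔH_B = +2139 kJ, so reaction B has the more negative ΔH; |ΔH_A − ΔH_B| = 2139 kJ.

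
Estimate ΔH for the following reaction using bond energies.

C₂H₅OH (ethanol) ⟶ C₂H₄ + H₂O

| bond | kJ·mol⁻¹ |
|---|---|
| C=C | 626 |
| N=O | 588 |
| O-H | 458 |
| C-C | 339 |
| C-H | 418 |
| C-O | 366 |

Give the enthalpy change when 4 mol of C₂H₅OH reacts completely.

ΔH = +156 kJ

Bonds broken (reactants):
  C-C: 1 × 339 = 339
  C-H: 5 × 418 = 2090
  C-O: 1 × 366 = 366
  O-H: 1 × 458 = 458
  Σ(broken) = 3253 kJ
Bonds formed (products):
  C-H: 4 × 418 = 1672
  C=C: 1 × 626 = 626
  O-H: 2 × 458 = 916
  Σ(formed) = 3214 kJ
ΔH = Σ(broken) − Σ(formed) = 3253 − 3214 = +39 kJ
For 4× the reaction as written: 4 × (+39) = +156 kJ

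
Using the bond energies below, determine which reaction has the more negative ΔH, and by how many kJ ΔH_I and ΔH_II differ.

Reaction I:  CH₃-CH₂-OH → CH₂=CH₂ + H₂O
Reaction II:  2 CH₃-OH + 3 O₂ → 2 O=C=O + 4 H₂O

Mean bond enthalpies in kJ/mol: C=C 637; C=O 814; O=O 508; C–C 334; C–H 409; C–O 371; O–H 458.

Reaction I:
  Bonds broken (reactants):
    C–C: 1 × 334 = 334
    C–H: 5 × 409 = 2045
    C–O: 1 × 371 = 371
    O–H: 1 × 458 = 458
    Σ(broken) = 3208 kJ
  Bonds formed (products):
    C–H: 4 × 409 = 1636
    C=C: 1 × 637 = 637
    O–H: 2 × 458 = 916
    Σ(formed) = 3189 kJ
  ΔH_I = 3208 − 3189 = +19 kJ
Reaction II:
  Bonds broken (reactants):
    C–H: 6 × 409 = 2454
    C–O: 2 × 371 = 742
    O–H: 2 × 458 = 916
    O=O: 3 × 508 = 1524
    Σ(broken) = 5636 kJ
  Bonds formed (products):
    C=O: 4 × 814 = 3256
    O–H: 8 × 458 = 3664
    Σ(formed) = 6920 kJ
  ΔH_II = 5636 − 6920 = −1284 kJ
ΔH_I − ΔH_II = +1303 kJ, so reaction II has the more negative ΔH; |ΔH_I − ΔH_II| = 1303 kJ.

Reaction II, by 1303 kJ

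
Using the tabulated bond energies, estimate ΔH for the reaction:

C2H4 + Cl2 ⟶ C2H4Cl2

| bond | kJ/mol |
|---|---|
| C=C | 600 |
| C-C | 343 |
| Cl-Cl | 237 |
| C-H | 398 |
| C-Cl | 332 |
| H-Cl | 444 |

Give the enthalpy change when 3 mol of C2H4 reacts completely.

ΔH = −510 kJ

Bonds broken (reactants):
  C-H: 4 × 398 = 1592
  C=C: 1 × 600 = 600
  Cl-Cl: 1 × 237 = 237
  Σ(broken) = 2429 kJ
Bonds formed (products):
  C-C: 1 × 343 = 343
  C-Cl: 2 × 332 = 664
  C-H: 4 × 398 = 1592
  Σ(formed) = 2599 kJ
ΔH = Σ(broken) − Σ(formed) = 2429 − 2599 = −170 kJ
For 3× the reaction as written: 3 × (−170) = −510 kJ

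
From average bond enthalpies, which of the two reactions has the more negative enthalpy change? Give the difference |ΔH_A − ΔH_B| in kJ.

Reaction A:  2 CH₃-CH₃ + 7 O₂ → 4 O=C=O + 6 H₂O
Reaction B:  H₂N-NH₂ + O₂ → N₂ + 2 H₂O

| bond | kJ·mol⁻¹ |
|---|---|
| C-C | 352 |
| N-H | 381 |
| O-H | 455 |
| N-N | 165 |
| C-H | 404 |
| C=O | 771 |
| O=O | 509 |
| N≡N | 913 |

Reaction A, by 1978 kJ

Reaction A:
  Bonds broken (reactants):
    C-C: 2 × 352 = 704
    C-H: 12 × 404 = 4848
    O=O: 7 × 509 = 3563
    Σ(broken) = 9115 kJ
  Bonds formed (products):
    C=O: 8 × 771 = 6168
    O-H: 12 × 455 = 5460
    Σ(formed) = 11628 kJ
  ΔH_A = 9115 − 11628 = −2513 kJ
Reaction B:
  Bonds broken (reactants):
    N-H: 4 × 381 = 1524
    N-N: 1 × 165 = 165
    O=O: 1 × 509 = 509
    Σ(broken) = 2198 kJ
  Bonds formed (products):
    N≡N: 1 × 913 = 913
    O-H: 4 × 455 = 1820
    Σ(formed) = 2733 kJ
  ΔH_B = 2198 − 2733 = −535 kJ
ΔH_A − ΔH_B = −1978 kJ, so reaction A has the more negative ΔH; |ΔH_A − ΔH_B| = 1978 kJ.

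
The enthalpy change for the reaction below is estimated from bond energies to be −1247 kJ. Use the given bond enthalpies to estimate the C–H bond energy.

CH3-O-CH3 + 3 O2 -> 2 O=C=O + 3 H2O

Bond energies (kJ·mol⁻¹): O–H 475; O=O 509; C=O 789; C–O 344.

D(C–H) ≈ 424 kJ/mol

Let D be the C–H bond energy.
Σ(broken) = 6×D + 2×344 + 3×509 = 2215 + 6D
Σ(formed) = 4×789 + 6×475 = 6006
ΔH = Σ(broken) − Σ(formed) = (2215 + 6D) − (6006) = −3791 + 6D
Setting this equal to −1247 kJ gives 6D = 2544, so D = 424 kJ/mol.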